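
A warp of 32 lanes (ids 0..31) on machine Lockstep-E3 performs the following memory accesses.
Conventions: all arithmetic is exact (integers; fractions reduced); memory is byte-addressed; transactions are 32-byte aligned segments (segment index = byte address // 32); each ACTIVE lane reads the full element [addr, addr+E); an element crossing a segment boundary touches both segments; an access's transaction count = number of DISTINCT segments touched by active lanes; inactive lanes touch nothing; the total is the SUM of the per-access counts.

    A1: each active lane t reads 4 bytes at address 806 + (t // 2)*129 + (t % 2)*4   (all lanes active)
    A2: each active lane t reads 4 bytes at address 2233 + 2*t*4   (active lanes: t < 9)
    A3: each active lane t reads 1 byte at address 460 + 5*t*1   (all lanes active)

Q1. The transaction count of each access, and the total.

A1: 16 transactions
A2: 3 transactions
A3: 6 transactions

Answer: 16,3,6; total 25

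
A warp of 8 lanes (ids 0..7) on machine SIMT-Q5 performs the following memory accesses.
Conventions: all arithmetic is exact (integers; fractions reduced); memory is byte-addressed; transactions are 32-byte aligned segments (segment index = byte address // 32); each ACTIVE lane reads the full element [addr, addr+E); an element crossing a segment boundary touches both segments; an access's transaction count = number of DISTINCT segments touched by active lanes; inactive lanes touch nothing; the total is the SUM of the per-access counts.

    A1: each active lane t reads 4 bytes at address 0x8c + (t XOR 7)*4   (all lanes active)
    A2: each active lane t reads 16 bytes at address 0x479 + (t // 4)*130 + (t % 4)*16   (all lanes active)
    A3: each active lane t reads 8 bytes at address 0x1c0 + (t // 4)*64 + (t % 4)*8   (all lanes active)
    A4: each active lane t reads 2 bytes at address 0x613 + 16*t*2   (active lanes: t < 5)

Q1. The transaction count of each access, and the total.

A1: 2 transactions
A2: 6 transactions
A3: 2 transactions
A4: 5 transactions

Answer: 2,6,2,5; total 15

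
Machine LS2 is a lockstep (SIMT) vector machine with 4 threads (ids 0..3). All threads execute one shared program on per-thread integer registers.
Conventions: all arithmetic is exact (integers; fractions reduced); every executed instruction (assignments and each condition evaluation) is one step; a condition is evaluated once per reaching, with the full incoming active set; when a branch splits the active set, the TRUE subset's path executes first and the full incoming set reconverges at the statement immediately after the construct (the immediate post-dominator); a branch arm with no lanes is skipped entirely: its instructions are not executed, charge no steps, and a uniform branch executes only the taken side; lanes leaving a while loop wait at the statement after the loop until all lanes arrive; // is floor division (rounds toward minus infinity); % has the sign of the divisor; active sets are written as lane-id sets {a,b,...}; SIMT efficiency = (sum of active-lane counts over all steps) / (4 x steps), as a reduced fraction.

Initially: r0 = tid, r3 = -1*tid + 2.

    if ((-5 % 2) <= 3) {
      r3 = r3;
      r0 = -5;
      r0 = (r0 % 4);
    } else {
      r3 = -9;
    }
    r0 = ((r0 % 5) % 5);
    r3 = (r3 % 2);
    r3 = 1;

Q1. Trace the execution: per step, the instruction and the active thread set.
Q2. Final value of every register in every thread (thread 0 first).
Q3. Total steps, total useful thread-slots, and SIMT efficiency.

step 0: eval ((-5 % 2) <= 3)         {0,1,2,3}
step 1: r3 <- r3                     {0,1,2,3}
step 2: r0 <- -5                     {0,1,2,3}
step 3: r0 <- (r0 % 4)               {0,1,2,3}
step 4: r0 <- ((r0 % 5) % 5)         {0,1,2,3}
step 5: r3 <- (r3 % 2)               {0,1,2,3}
step 6: r3 <- 1                      {0,1,2,3}

Answer: 7 steps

r0: 3,3,3,3
r3: 1,1,1,1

steps = 7; useful = 28; efficiency = 28/28 = 1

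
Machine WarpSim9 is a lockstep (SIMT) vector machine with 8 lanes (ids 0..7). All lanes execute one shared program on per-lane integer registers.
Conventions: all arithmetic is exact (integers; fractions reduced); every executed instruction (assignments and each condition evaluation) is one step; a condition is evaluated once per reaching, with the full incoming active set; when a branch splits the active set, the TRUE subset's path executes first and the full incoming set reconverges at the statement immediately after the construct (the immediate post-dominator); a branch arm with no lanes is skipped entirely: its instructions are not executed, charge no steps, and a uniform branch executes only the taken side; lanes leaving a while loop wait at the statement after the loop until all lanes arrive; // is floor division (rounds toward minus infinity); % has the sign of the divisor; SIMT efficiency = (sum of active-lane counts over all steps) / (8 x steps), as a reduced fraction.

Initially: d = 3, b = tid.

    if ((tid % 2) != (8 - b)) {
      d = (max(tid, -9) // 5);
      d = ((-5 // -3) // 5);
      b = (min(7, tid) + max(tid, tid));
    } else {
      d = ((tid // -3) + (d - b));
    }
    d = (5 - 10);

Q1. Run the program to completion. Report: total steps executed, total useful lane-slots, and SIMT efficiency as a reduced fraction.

Answer: 6 steps, 38 useful, 19/24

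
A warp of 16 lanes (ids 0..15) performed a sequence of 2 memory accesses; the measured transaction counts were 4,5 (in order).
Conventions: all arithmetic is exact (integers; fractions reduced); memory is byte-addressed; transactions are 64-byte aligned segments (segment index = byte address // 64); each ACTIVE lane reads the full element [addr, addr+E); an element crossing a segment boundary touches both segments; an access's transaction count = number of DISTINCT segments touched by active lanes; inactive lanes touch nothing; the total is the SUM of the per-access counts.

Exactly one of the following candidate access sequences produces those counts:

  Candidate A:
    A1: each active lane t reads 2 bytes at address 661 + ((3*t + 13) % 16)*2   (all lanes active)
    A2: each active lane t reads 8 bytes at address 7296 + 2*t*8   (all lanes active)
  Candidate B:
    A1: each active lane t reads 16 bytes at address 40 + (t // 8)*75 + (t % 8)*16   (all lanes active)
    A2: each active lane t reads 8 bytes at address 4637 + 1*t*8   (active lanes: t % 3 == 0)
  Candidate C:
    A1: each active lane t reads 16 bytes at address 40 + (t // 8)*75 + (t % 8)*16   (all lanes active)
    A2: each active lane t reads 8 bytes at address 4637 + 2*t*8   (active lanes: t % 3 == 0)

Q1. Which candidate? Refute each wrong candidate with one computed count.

A: A1 gives 1 transaction, not 4
B: A2 gives 3 transactions, not 5
C: all counts match (4,5)

Answer: C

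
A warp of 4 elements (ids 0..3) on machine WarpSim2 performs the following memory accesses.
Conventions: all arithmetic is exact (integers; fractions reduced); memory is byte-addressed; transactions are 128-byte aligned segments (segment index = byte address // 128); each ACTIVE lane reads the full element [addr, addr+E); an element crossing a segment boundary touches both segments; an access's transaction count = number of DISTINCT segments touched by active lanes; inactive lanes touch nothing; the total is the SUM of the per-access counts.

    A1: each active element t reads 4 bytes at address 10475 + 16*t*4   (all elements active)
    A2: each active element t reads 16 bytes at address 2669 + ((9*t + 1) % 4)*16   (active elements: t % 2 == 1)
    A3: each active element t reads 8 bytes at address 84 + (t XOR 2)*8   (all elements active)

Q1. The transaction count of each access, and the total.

A1: 3 transactions
A2: 2 transactions
A3: 1 transaction

Answer: 3,2,1; total 6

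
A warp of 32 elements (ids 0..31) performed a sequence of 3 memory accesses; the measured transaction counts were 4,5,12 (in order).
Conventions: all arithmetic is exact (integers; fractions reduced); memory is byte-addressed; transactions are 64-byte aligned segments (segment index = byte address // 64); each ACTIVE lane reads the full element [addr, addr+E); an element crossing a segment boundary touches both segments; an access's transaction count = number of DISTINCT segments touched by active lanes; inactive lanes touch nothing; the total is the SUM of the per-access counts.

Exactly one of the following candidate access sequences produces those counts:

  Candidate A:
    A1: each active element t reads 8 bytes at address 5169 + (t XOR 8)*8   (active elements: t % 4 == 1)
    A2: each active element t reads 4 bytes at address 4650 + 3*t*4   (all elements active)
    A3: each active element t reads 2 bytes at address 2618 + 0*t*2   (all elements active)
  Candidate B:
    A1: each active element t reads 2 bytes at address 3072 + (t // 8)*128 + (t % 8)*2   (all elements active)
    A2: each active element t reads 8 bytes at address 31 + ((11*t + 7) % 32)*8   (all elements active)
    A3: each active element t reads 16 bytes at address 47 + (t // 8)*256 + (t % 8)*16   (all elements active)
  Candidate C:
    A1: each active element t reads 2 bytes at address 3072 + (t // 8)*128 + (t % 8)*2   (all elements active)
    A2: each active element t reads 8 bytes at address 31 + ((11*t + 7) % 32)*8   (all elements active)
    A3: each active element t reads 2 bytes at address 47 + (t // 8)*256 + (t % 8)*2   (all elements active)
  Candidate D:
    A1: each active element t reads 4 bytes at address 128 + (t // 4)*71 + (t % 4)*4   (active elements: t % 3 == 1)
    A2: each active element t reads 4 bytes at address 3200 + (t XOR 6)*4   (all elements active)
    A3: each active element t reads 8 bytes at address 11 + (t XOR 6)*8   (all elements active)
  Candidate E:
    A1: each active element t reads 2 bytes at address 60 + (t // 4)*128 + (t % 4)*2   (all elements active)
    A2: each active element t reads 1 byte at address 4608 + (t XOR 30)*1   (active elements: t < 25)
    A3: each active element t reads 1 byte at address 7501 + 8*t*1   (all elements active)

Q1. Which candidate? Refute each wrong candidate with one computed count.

A: A1 gives 5 transactions, not 4
C: A3 gives 4 transactions, not 12
D: A1 gives 9 transactions, not 4
E: A1 gives 16 transactions, not 4
B: all counts match (4,5,12)

Answer: B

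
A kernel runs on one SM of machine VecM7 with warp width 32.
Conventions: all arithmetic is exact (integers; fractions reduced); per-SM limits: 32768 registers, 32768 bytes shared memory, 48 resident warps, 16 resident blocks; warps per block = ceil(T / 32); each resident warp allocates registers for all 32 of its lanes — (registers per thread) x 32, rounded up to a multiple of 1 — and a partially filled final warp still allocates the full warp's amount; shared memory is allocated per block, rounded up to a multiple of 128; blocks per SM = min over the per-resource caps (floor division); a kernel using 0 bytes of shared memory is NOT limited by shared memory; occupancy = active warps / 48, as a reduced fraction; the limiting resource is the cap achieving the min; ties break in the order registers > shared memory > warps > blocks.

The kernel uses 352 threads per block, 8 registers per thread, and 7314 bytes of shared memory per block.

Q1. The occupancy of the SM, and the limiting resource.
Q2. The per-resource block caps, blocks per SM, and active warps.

Answer: occupancy 11/12, limited by shared memory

registers: 11 blocks
shared memory: 4 blocks
warps: 4 blocks
blocks: 16 blocks

Answer: 4 blocks, 44 active warps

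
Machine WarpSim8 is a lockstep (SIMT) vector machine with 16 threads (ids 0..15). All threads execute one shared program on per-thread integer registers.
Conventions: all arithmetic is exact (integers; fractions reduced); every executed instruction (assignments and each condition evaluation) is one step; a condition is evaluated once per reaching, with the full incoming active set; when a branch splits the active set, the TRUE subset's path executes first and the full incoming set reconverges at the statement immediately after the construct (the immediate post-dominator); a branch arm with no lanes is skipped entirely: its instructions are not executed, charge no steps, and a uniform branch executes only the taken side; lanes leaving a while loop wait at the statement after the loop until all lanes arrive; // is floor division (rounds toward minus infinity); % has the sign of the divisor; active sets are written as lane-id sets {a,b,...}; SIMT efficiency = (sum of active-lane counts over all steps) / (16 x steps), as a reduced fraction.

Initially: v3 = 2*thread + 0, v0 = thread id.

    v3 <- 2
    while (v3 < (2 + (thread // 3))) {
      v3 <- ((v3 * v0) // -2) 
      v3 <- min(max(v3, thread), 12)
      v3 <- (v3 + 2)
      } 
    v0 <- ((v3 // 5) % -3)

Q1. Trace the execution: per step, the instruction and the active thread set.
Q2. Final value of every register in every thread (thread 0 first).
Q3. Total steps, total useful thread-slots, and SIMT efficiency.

step 0: v3 <- 2                      {0,1,2,3,4,5,6,7,8,9,10,11,12,13,14,15}
step 1: eval (v3 < (2 + (thread // 3))) {0,1,2,3,4,5,6,7,8,9,10,11,12,13,14,15}
step 2: v3 <- ((v3 * v0) // -2)      {3,4,5,6,7,8,9,10,11,12,13,14,15}
step 3: v3 <- min(max(v3, thread), 12) {3,4,5,6,7,8,9,10,11,12,13,14,15}
step 4: v3 <- (v3 + 2)               {3,4,5,6,7,8,9,10,11,12,13,14,15}
step 5: eval (v3 < (2 + (thread // 3))) {3,4,5,6,7,8,9,10,11,12,13,14,15}
step 6: v0 <- ((v3 // 5) % -3)       {0,1,2,3,4,5,6,7,8,9,10,11,12,13,14,15}

Answer: 7 steps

v3: 2,2,2,5,6,7,8,9,10,11,12,13,14,14,14,14
v0: 0,0,0,-2,-2,-2,-2,-2,-1,-1,-1,-1,-1,-1,-1,-1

steps = 7; useful = 100; efficiency = 100/112 = 25/28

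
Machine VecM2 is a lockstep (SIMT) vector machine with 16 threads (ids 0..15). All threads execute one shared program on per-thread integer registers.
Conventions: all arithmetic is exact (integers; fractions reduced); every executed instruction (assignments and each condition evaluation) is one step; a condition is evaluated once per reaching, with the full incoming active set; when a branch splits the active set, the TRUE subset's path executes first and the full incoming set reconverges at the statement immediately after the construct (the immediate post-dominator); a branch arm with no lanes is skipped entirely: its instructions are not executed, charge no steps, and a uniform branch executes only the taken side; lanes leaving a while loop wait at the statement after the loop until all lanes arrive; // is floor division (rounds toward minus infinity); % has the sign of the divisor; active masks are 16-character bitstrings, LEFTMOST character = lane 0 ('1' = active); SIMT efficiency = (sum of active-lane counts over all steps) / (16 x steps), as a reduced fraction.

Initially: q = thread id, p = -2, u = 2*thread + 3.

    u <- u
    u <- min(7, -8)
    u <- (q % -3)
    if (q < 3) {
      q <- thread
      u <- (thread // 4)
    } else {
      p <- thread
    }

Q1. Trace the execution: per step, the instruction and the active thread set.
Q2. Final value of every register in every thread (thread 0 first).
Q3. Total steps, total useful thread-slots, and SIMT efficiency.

step 0: u <- u                       1111111111111111
step 1: u <- min(7, -8)              1111111111111111
step 2: u <- (q % -3)                1111111111111111
step 3: eval (q < 3)                 1111111111111111
step 4: q <- thread                  1110000000000000
step 5: u <- (thread // 4)           1110000000000000
step 6: p <- thread                  0001111111111111

Answer: 7 steps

q: 0,1,2,3,4,5,6,7,8,9,10,11,12,13,14,15
p: -2,-2,-2,3,4,5,6,7,8,9,10,11,12,13,14,15
u: 0,0,0,0,-2,-1,0,-2,-1,0,-2,-1,0,-2,-1,0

steps = 7; useful = 83; efficiency = 83/112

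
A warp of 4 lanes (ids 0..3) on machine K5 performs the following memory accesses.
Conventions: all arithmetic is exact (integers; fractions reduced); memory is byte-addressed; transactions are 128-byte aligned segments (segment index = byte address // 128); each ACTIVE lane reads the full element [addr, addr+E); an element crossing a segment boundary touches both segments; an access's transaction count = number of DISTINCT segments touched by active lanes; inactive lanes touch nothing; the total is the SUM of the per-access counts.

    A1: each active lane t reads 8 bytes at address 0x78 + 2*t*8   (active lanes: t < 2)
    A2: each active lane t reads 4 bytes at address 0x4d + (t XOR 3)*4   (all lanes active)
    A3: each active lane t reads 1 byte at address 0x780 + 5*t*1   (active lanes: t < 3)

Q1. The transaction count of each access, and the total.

A1: 2 transactions
A2: 1 transaction
A3: 1 transaction

Answer: 2,1,1; total 4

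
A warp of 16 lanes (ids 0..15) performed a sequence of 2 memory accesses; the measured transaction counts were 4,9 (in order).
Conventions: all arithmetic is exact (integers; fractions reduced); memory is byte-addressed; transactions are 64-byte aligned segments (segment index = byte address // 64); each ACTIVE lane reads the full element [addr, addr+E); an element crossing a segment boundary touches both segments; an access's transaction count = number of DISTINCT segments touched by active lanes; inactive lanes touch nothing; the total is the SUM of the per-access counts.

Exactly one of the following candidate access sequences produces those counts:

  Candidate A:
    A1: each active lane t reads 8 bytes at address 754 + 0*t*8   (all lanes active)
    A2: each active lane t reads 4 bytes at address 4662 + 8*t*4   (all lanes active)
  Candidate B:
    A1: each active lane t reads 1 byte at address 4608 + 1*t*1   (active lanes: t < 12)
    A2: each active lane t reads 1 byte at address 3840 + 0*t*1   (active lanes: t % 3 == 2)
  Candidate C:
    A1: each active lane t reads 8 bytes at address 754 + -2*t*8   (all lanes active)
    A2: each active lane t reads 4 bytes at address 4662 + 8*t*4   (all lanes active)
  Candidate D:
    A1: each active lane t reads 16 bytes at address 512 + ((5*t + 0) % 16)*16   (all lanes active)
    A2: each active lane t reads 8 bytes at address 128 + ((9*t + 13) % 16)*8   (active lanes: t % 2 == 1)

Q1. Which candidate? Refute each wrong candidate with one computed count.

A: A1 gives 1 transaction, not 4
B: A1 gives 1 transaction, not 4
D: A2 gives 2 transactions, not 9
C: all counts match (4,9)

Answer: C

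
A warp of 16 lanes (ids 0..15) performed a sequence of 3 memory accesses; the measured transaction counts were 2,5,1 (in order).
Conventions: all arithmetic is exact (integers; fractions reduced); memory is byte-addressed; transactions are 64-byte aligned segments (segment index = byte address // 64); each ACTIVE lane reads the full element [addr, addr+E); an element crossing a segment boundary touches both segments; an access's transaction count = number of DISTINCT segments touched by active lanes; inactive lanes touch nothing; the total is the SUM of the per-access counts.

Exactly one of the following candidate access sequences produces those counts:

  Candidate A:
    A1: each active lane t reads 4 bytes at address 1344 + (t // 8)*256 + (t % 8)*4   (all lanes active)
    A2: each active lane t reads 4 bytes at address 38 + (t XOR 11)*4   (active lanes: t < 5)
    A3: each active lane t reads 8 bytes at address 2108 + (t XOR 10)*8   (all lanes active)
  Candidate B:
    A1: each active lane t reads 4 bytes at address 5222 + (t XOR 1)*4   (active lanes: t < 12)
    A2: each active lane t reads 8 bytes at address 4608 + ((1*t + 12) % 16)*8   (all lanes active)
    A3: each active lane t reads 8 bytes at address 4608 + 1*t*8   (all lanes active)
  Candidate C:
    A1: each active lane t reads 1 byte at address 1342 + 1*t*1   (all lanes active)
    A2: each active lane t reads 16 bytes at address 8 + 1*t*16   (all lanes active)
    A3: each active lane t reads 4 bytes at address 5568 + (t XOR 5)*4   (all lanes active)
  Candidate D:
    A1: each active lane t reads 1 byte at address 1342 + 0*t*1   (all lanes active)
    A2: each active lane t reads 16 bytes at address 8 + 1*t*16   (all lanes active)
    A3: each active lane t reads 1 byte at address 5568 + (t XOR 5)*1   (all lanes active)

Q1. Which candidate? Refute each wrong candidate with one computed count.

A: A2 gives 1 transaction, not 5
B: A2 gives 2 transactions, not 5
D: A1 gives 1 transaction, not 2
C: all counts match (2,5,1)

Answer: C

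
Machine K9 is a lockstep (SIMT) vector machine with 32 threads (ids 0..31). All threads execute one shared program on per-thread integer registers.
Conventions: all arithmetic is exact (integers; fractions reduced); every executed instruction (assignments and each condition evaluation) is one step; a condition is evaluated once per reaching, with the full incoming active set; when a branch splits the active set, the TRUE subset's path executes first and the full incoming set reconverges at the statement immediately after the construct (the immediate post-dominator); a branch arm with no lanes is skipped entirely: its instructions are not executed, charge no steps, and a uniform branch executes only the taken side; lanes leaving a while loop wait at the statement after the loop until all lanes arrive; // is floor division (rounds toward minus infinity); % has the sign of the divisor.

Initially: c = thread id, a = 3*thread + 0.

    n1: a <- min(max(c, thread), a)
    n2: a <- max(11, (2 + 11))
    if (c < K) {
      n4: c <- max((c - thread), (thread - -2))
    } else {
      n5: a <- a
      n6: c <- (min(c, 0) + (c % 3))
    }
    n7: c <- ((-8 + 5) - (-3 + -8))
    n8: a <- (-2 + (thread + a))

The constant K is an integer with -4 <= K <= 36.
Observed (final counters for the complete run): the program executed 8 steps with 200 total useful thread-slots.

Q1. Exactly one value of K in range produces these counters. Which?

Answer: K = 24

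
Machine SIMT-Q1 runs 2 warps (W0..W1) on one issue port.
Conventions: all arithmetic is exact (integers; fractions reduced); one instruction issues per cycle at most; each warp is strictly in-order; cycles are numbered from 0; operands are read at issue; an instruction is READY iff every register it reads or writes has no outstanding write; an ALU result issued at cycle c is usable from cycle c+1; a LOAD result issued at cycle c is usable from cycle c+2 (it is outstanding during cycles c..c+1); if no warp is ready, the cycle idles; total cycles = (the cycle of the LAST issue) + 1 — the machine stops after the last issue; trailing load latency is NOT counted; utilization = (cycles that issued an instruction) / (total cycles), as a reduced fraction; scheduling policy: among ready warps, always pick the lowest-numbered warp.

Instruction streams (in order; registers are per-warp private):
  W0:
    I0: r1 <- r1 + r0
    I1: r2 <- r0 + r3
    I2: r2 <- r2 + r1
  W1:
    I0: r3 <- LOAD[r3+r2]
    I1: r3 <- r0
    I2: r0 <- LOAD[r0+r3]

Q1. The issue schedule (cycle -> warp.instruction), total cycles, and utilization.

cycle 0: W0.I0
cycle 1: W0.I1
cycle 2: W0.I2
cycle 3: W1.I0
cycle 4: idle
cycle 5: W1.I1
cycle 6: W1.I2

Answer: 7 cycles, utilization 6/7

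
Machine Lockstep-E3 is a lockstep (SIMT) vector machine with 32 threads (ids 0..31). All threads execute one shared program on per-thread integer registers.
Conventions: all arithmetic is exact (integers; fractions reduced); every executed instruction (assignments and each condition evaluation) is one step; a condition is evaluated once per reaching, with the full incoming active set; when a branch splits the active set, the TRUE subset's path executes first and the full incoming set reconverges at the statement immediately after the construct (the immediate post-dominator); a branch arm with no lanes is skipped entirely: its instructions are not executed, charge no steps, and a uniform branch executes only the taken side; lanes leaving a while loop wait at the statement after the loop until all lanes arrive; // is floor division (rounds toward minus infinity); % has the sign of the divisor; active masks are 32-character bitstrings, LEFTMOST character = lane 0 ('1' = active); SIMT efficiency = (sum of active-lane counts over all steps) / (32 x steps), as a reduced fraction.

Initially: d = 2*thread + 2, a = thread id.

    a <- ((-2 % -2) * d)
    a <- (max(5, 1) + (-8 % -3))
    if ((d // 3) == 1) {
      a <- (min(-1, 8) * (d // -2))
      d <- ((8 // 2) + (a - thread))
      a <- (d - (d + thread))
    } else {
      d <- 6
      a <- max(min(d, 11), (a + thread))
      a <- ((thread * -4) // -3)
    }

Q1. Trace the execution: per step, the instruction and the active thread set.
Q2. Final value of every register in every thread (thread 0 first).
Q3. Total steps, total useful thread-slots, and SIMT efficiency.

step 0: a <- ((-2 % -2) * d)         11111111111111111111111111111111
step 1: a <- (max(5, 1) + (-8 % -3)) 11111111111111111111111111111111
step 2: eval ((d // 3) == 1)         11111111111111111111111111111111
step 3: a <- (min(-1, 8) * (d // -2)) 01000000000000000000000000000000
step 4: d <- ((8 // 2) + (a - thread)) 01000000000000000000000000000000
step 5: a <- (d - (d + thread))      01000000000000000000000000000000
step 6: d <- 6                       10111111111111111111111111111111
step 7: a <- max(min(d, 11), (a + thread)) 10111111111111111111111111111111
step 8: a <- ((thread * -4) // -3)   10111111111111111111111111111111

Answer: 9 steps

d: 6,5,6,6,6,6,6,6,6,6,6,6,6,6,6,6,6,6,6,6,6,6,6,6,6,6,6,6,6,6,6,6
a: 0,-1,2,4,5,6,8,9,10,12,13,14,16,17,18,20,21,22,24,25,26,28,29,30,32,33,34,36,37,38,40,41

steps = 9; useful = 192; efficiency = 192/288 = 2/3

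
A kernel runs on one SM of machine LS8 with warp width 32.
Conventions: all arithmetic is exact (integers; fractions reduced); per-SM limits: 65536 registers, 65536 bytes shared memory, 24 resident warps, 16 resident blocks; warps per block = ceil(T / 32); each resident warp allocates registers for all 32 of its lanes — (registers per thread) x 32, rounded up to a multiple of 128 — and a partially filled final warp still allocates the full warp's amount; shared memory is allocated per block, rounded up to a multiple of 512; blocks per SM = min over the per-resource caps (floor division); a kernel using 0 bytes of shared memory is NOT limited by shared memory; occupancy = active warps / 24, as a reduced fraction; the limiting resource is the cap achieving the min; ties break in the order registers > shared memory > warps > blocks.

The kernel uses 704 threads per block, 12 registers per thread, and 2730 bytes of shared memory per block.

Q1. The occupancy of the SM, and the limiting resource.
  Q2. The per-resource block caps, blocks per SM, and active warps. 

Answer: occupancy 11/12, limited by warps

registers: 7 blocks
shared memory: 21 blocks
warps: 1 block
blocks: 16 blocks

Answer: 1 block, 22 active warps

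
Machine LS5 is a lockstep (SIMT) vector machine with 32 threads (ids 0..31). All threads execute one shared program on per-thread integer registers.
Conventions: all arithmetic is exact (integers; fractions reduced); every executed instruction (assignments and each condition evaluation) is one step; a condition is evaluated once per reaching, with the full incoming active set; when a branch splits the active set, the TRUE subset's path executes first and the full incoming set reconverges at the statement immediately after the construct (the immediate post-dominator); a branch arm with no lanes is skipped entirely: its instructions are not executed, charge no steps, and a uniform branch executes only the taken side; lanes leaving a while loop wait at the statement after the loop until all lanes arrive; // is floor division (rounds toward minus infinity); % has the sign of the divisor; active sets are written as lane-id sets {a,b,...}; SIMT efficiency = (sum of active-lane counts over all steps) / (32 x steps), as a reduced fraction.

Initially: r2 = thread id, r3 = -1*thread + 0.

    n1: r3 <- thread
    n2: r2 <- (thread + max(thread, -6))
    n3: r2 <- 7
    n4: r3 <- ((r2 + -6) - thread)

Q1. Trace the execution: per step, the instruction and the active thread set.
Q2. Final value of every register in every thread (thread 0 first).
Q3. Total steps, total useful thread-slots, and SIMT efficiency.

step 0: r3 <- thread                 {0,1,2,3,4,5,6,7,8,9,10,11,12,13,14,15,16,17,18,19,20,21,22,23,24,25,26,27,28,29,30,31}
step 1: r2 <- (thread + max(thread, -6)) {0,1,2,3,4,5,6,7,8,9,10,11,12,13,14,15,16,17,18,19,20,21,22,23,24,25,26,27,28,29,30,31}
step 2: r2 <- 7                      {0,1,2,3,4,5,6,7,8,9,10,11,12,13,14,15,16,17,18,19,20,21,22,23,24,25,26,27,28,29,30,31}
step 3: r3 <- ((r2 + -6) - thread)   {0,1,2,3,4,5,6,7,8,9,10,11,12,13,14,15,16,17,18,19,20,21,22,23,24,25,26,27,28,29,30,31}

Answer: 4 steps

r2: 7,7,7,7,7,7,7,7,7,7,7,7,7,7,7,7,7,7,7,7,7,7,7,7,7,7,7,7,7,7,7,7
r3: 1,0,-1,-2,-3,-4,-5,-6,-7,-8,-9,-10,-11,-12,-13,-14,-15,-16,-17,-18,-19,-20,-21,-22,-23,-24,-25,-26,-27,-28,-29,-30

steps = 4; useful = 128; efficiency = 128/128 = 1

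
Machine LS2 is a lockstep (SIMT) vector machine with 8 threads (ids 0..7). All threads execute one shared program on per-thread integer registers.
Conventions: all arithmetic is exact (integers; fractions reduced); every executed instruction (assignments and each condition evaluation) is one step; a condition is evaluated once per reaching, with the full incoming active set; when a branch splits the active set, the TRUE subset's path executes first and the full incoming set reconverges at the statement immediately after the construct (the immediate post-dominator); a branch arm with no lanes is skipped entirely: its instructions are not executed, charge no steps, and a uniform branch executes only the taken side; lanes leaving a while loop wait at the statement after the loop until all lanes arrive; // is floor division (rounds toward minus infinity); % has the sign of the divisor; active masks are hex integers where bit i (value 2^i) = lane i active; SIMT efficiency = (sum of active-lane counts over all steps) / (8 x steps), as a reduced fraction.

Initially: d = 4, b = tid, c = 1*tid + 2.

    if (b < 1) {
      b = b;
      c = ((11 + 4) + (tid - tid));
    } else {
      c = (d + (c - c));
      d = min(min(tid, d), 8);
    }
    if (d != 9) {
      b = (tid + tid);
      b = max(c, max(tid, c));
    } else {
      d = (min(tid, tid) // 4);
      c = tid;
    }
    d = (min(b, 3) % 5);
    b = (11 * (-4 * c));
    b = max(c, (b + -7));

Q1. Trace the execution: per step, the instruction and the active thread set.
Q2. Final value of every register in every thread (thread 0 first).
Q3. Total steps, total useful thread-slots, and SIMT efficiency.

step 0: eval (b < 1)                 0xff
step 1: b <- b                       0x01
step 2: c <- ((11 + 4) + (tid - tid)) 0x01
step 3: c <- (d + (c - c))           0xfe
step 4: d <- min(min(tid, d), 8)     0xfe
step 5: eval (d != 9)                0xff
step 6: b <- (tid + tid)             0xff
step 7: b <- max(c, max(tid, c))     0xff
step 8: d <- (min(b, 3) % 5)         0xff
step 9: b <- (11 * (-4 * c))         0xff
step 10: b <- max(c, (b + -7))        0xff

Answer: 11 steps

d: 3,3,3,3,3,3,3,3
b: 15,4,4,4,4,4,4,4
c: 15,4,4,4,4,4,4,4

steps = 11; useful = 72; efficiency = 72/88 = 9/11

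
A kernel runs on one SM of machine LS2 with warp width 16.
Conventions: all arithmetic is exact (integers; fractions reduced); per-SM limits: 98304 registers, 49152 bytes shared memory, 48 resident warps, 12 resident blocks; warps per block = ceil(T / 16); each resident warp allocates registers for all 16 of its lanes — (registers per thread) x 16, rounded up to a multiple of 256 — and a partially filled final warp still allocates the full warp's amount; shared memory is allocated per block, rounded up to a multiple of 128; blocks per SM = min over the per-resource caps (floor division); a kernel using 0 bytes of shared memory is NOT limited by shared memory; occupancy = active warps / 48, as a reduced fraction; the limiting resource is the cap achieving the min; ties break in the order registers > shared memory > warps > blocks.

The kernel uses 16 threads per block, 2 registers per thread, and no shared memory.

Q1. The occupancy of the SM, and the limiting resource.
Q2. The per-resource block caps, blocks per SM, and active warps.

Answer: occupancy 1/4, limited by blocks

registers: 384 blocks
shared memory: no limit (kernel uses none)
warps: 48 blocks
blocks: 12 blocks

Answer: 12 blocks, 12 active warps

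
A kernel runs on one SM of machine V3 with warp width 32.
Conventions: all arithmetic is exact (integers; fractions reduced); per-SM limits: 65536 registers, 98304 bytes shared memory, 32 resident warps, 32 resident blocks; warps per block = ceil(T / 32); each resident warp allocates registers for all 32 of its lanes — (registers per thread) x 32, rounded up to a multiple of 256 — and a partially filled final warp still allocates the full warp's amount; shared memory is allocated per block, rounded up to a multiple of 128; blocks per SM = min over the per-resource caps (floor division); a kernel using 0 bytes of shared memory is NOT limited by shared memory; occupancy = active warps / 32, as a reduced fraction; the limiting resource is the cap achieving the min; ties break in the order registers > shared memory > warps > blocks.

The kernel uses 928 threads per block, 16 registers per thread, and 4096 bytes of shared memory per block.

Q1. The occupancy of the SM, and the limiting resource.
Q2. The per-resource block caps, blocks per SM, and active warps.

Answer: occupancy 29/32, limited by warps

registers: 4 blocks
shared memory: 24 blocks
warps: 1 block
blocks: 32 blocks

Answer: 1 block, 29 active warps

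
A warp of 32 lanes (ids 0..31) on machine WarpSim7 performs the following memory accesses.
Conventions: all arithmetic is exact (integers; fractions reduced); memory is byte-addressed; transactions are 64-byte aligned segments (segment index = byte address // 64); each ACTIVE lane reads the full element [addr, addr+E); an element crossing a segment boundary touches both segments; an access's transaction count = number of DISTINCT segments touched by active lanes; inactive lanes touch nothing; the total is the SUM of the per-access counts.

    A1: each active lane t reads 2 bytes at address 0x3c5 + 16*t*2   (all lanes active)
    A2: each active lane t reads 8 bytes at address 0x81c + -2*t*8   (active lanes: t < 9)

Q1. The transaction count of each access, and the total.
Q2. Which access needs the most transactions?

A1: 16 transactions
A2: 3 transactions

Answer: 16,3; total 19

Answer: A1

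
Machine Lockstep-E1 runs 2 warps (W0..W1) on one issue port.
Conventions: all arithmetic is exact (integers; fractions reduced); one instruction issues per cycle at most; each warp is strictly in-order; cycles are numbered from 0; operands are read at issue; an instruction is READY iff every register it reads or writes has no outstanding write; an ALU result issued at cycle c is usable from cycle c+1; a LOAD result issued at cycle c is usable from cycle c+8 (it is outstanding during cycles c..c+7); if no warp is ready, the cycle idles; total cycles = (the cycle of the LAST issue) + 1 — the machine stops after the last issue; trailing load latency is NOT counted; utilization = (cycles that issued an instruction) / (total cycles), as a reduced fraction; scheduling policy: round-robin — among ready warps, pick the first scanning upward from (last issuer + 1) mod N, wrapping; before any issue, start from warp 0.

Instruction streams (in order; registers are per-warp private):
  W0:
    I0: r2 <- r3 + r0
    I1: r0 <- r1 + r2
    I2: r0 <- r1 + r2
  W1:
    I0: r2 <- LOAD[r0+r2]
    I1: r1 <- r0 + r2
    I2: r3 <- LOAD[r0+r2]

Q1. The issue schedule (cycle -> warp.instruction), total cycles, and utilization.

cycle 0: W0.I0
cycle 1: W1.I0
cycle 2: W0.I1
cycle 3: W0.I2
cycle 4: idle
cycle 5: idle
cycle 6: idle
cycle 7: idle
cycle 8: idle
cycle 9: W1.I1
cycle 10: W1.I2

Answer: 11 cycles, utilization 6/11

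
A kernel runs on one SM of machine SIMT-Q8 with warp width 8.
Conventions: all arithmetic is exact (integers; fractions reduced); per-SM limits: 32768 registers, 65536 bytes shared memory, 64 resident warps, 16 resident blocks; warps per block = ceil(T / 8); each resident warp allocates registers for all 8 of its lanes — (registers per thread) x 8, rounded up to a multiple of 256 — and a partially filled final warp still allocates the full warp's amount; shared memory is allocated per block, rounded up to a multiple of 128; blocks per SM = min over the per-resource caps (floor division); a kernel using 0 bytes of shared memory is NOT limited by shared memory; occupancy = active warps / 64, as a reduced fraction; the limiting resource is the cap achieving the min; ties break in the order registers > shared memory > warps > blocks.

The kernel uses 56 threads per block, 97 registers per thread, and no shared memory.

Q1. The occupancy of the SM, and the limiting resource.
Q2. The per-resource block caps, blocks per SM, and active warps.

Answer: occupancy 7/16, limited by registers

registers: 4 blocks
shared memory: no limit (kernel uses none)
warps: 9 blocks
blocks: 16 blocks

Answer: 4 blocks, 28 active warps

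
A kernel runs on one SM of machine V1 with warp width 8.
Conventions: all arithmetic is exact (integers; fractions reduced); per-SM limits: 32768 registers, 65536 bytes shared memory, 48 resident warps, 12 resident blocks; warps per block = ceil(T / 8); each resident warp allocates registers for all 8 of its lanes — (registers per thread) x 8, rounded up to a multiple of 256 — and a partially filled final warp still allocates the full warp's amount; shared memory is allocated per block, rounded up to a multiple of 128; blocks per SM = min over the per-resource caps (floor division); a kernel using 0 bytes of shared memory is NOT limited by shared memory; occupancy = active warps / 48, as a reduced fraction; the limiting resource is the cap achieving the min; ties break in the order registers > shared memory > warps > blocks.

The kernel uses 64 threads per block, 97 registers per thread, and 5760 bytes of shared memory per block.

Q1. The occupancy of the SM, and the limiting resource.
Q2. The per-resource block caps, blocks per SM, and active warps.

Answer: occupancy 2/3, limited by registers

registers: 4 blocks
shared memory: 11 blocks
warps: 6 blocks
blocks: 12 blocks

Answer: 4 blocks, 32 active warps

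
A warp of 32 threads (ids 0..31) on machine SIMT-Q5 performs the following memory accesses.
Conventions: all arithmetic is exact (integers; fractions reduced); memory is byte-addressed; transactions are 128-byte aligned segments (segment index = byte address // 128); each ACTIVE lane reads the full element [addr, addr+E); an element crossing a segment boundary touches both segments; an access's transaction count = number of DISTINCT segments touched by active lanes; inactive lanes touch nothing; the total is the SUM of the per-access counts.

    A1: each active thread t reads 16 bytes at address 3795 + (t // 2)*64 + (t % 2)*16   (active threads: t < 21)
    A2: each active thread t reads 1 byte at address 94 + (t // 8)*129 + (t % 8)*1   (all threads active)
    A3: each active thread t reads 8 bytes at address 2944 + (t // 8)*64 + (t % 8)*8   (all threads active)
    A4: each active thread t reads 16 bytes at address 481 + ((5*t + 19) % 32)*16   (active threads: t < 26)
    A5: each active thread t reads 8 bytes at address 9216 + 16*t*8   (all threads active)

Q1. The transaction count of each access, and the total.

A1: 6 transactions
A2: 4 transactions
A3: 2 transactions
A4: 5 transactions
A5: 32 transactions

Answer: 6,4,2,5,32; total 49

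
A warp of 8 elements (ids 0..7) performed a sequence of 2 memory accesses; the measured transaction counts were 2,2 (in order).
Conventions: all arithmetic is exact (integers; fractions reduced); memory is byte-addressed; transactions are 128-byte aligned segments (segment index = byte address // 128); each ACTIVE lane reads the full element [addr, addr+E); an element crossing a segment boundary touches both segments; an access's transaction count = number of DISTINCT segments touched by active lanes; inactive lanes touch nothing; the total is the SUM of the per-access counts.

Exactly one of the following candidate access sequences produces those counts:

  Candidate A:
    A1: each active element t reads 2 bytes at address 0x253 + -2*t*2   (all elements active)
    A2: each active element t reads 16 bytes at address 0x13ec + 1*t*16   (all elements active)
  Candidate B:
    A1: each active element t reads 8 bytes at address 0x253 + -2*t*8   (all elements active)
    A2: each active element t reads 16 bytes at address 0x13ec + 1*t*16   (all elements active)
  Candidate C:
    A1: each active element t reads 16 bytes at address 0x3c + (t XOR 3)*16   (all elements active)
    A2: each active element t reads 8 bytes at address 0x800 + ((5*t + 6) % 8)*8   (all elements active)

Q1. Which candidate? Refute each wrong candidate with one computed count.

A: A1 gives 1 transaction, not 2
C: A2 gives 1 transaction, not 2
B: all counts match (2,2)

Answer: B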